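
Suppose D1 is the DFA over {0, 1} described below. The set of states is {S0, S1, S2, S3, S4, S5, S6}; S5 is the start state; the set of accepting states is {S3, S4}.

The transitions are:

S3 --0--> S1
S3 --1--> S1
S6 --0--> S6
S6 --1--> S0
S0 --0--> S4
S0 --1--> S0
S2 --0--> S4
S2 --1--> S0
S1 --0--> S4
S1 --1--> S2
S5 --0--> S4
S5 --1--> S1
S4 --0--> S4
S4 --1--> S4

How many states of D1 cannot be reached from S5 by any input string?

2

No path from S5 leads to S3, S6; the other 5 states are all reachable.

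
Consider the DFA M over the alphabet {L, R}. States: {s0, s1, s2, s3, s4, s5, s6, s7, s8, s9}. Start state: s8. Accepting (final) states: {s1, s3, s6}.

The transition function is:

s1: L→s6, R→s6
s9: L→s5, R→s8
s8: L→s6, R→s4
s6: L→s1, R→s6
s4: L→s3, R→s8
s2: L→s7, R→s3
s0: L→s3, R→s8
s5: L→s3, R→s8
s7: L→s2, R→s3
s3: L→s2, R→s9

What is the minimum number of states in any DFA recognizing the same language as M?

States {s0} cannot be reached from the start state, so discard them.
Initial partition by acceptance: {s1,s3,s6} | {s2,s4,s5,s7,s8,s9}.
Refine {s1,s3,s6} on symbol L: members go to different blocks, giving {s1,s6} and {s3}.
Split {s2,s4,s5,s7,s8,s9} by δ(·,L) → {s2,s7,s9} and {s4,s5} and {s8}.
On input L, block {s2,s7,s9} splits into {s2,s7} and {s9}.
Stable partition: {s1,s6} | {s2,s7} | {s3} | {s4,s5} | {s8} | {s9} — 6 equivalence classes.

6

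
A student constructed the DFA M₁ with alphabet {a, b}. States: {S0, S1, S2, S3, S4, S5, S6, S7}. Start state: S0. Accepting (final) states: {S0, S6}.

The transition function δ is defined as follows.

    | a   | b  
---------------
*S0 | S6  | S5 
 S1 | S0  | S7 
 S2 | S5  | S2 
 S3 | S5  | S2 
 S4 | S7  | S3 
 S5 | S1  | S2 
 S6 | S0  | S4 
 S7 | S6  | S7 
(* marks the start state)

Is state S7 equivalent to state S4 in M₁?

Every state is reachable, so we keep all 8.
Initial partition by acceptance: {S0,S6} | {S1,S2,S3,S4,S5,S7}.
Refine {S1,S2,S3,S4,S5,S7} on symbol a: members go to different blocks, giving {S2,S3,S4,S5} and {S1,S7}.
Refine {S2,S3,S4,S5} on symbol a: members go to different blocks, giving {S2,S3} and {S4,S5}.
No further refinement is possible. Final partition (4 blocks): {S0,S6} | {S2,S3} | {S1,S7} | {S4,S5}.
S7 and S4 end up in different blocks, so they are distinguishable. For instance, the string 'a' is accepted from only S7.

No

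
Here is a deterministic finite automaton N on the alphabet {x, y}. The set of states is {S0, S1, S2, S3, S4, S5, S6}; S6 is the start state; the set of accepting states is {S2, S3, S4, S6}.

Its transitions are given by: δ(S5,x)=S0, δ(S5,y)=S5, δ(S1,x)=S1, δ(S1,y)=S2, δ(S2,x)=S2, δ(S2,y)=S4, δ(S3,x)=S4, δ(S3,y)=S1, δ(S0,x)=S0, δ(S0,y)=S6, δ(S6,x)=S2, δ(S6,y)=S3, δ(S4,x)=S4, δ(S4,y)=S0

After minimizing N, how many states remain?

States {S5} cannot be reached from the start state, so discard them.
P0 = {S2,S3,S4,S6} | {S0,S1}.
Split {S2,S3,S4,S6} by δ(·,y) → {S2,S6} and {S3,S4}.
Stable partition: {S2,S6} | {S0,S1} | {S3,S4} — 3 equivalence classes.

3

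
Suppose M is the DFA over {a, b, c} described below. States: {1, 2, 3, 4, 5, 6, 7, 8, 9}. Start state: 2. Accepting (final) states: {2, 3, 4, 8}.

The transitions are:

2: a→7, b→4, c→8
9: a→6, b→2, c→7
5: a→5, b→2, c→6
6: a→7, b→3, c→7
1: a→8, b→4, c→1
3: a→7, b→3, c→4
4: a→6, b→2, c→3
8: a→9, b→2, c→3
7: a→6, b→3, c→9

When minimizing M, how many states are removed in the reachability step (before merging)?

No path from 2 leads to 1, 5; the other 7 states are all reachable.

2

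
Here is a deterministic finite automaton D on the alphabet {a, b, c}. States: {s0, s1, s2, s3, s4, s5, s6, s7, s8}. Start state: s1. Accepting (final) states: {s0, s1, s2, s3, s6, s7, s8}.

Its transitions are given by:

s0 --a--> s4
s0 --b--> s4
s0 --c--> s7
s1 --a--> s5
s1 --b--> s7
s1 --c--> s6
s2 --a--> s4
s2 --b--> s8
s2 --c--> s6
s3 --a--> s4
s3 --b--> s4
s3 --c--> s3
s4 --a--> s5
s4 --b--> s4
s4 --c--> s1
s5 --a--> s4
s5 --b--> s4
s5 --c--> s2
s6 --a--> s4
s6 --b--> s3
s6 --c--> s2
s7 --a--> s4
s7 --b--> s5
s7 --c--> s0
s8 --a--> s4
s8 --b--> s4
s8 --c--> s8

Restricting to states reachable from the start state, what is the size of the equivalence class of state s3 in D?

4

P0 = {s0,s1,s2,s3,s6,s7,s8} | {s4,s5}.
Refine {s0,s1,s2,s3,s6,s7,s8} on symbol b: members go to different blocks, giving {s0,s3,s7,s8} and {s1,s2,s6}.
No further refinement is possible. Final partition (3 blocks): {s0,s3,s7,s8} | {s4,s5} | {s1,s2,s6}.
The equivalence class containing s3 is {s0,s3,s7,s8}, of size 4.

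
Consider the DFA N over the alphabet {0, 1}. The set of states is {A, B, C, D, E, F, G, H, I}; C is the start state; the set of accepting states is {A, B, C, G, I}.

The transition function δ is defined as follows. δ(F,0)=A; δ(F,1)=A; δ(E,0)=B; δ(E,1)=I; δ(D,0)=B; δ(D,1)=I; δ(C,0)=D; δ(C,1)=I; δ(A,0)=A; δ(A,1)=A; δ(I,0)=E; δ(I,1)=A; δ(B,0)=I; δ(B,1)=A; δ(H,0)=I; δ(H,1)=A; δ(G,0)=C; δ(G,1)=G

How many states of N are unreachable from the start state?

3

BFS from C reaches {A, B, C, D, E, I}; the 3 state(s) F, G, H are never visited.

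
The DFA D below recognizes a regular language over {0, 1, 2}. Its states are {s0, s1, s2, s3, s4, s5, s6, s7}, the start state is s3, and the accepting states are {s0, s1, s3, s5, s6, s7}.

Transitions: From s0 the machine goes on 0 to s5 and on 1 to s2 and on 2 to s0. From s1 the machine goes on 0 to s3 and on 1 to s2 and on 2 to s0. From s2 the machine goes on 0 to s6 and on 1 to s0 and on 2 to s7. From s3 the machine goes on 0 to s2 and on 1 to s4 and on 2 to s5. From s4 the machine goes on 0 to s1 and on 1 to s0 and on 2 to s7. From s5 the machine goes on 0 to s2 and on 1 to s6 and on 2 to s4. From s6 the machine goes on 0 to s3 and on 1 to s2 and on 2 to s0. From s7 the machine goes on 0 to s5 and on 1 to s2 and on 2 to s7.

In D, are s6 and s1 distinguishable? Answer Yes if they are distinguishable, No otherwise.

All states are reachable from the start state.
Start with accepting vs non-accepting: {s0,s1,s3,s5,s6,s7} | {s2,s4}.
Refine {s0,s1,s3,s5,s6,s7} on symbol 0: members go to different blocks, giving {s0,s1,s6,s7} and {s3,s5}.
Split {s3,s5} by δ(·,1) → {s3} and {s5}.
Split {s0,s1,s6,s7} by δ(·,0) → {s0,s7} and {s1,s6}.
The partition is now stable with 5 blocks: {s0,s7} | {s2,s4} | {s3} | {s5} | {s1,s6}.
s6 and s1 lie in the same block of the stable partition, so they are equivalent — no string distinguishes them.

No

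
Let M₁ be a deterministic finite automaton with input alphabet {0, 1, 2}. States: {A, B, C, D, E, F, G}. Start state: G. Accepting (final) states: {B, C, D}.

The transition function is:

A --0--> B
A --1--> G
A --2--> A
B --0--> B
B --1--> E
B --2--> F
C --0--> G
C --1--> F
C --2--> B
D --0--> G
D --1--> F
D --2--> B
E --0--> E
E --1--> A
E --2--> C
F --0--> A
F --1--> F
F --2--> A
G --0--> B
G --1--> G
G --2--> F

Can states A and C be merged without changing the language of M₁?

No

Reachable states from the start: {A,B,C,E,F,G}. Unreachable: {D} — drop them.
Start with accepting vs non-accepting: {B,C} | {A,E,F,G}.
Split {B,C} by δ(·,0) → {B} and {C}.
On input 0, block {A,E,F,G} splits into {A,G} and {E,F}.
On input 2, block {A,G} splits into {A} and {G}.
Split {E,F} by δ(·,0) → {E} and {F}.
The partition is now stable with 6 blocks: {B} | {A} | {C} | {E} | {G} | {F}.
A and C end up in different blocks, so they are distinguishable. For instance, the string 'ε' is accepted from only C.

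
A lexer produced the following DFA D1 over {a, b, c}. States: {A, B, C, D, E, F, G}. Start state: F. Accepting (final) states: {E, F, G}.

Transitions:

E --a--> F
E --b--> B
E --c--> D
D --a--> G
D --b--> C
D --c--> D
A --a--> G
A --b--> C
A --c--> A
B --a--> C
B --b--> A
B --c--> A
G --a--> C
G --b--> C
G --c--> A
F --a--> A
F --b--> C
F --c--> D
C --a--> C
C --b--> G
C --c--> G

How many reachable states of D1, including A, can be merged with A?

Reachable states from the start: {A,C,D,F,G}. Unreachable: {B,E} — drop them.
Start with accepting vs non-accepting: {F,G} | {A,C,D}.
Split {A,C,D} by δ(·,a) → {A,D} and {C}.
On input a, block {F,G} splits into {F} and {G}.
The partition is now stable with 4 blocks: {F} | {A,D} | {C} | {G}.
State A belongs to the block {A,D}, which has 2 states.

2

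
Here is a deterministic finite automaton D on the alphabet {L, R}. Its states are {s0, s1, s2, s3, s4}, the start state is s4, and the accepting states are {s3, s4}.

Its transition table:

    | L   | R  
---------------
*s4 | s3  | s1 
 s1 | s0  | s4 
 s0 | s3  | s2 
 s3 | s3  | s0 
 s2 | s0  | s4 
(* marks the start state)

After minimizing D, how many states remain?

4

All states are reachable from the start state.
Initial partition by acceptance: {s3,s4} | {s0,s1,s2}.
Split {s0,s1,s2} by δ(·,L) → {s1,s2} and {s0}.
Split {s3,s4} by δ(·,R) → {s3} and {s4}.
The partition is now stable with 4 blocks: {s3} | {s1,s2} | {s0} | {s4}.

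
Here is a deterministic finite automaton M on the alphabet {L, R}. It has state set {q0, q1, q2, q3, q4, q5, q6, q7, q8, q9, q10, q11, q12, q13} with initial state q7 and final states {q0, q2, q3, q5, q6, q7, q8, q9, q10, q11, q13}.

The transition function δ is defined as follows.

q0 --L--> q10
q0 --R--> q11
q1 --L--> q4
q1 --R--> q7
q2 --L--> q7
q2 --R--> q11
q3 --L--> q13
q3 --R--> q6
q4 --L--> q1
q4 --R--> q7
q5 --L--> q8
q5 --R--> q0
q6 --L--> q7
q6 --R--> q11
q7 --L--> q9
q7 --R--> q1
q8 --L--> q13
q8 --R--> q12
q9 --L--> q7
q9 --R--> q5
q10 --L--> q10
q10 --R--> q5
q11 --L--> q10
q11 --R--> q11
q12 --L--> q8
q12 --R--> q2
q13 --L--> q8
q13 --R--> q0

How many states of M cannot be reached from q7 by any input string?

Starting at q7 and following transitions, the reachable set is {q0, q1, q2, q4, q5, q7, q8, q9, q10, q11, q12, q13}. That leaves q3, q6 unreachable — 2 in total.

2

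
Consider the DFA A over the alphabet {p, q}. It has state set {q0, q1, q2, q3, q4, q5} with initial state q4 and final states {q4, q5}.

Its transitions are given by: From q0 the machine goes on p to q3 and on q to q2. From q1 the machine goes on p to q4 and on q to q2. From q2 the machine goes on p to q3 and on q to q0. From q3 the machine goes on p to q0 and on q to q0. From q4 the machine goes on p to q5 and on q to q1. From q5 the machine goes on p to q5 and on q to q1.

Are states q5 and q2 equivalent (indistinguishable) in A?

No

All states are reachable from the start state.
P0 = {q4,q5} | {q0,q1,q2,q3}.
Refine {q0,q1,q2,q3} on symbol p: members go to different blocks, giving {q0,q2,q3} and {q1}.
Stable partition: {q4,q5} | {q0,q2,q3} | {q1} — 3 equivalence classes.
q5 and q2 end up in different blocks, so they are distinguishable. For instance, the string 'ε' is accepted from only q5.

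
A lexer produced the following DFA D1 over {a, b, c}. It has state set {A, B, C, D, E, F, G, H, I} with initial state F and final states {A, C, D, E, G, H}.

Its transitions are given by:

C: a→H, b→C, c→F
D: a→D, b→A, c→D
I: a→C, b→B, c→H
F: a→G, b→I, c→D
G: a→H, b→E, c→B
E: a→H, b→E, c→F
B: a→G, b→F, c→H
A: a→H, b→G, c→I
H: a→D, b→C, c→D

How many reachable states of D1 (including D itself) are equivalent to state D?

2

P0 = {A,C,D,E,G,H} | {B,F,I}.
Refine {A,C,D,E,G,H} on symbol c: members go to different blocks, giving {A,C,E,G} and {D,H}.
No further refinement is possible. Final partition (3 blocks): {A,C,E,G} | {B,F,I} | {D,H}.
The equivalence class containing D is {D,H}, of size 2.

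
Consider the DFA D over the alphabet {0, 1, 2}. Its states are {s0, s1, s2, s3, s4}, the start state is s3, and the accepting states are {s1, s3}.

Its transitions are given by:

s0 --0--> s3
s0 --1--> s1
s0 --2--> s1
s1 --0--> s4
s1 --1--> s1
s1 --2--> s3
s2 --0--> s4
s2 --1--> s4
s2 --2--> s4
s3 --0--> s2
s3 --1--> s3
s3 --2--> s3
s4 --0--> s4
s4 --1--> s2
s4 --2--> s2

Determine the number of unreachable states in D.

No path from s3 leads to s0, s1; the other 3 states are all reachable.

2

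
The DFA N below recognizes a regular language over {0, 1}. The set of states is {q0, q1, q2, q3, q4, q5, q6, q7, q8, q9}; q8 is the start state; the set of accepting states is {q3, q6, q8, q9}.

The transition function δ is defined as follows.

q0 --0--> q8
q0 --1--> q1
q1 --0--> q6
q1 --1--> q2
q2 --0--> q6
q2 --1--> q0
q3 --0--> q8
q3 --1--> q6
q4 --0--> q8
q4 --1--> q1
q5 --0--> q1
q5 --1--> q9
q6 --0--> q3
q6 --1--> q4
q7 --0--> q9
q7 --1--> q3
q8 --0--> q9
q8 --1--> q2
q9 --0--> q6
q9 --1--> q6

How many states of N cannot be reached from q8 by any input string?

2

Starting at q8 and following transitions, the reachable set is {q0, q1, q2, q3, q4, q6, q8, q9}. That leaves q5, q7 unreachable — 2 in total.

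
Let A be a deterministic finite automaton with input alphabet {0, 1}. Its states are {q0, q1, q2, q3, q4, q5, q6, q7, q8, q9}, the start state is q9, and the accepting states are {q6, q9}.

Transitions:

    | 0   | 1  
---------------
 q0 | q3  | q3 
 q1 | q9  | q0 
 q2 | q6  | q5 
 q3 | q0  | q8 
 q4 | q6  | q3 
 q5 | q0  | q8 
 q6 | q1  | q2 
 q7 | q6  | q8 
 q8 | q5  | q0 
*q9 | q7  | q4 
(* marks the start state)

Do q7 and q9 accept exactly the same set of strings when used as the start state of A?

Every state is reachable, so we keep all 10.
Start with accepting vs non-accepting: {q6,q9} | {q0,q1,q2,q3,q4,q5,q7,q8}.
Split {q0,q1,q2,q3,q4,q5,q7,q8} by δ(·,0) → {q0,q3,q5,q8} and {q1,q2,q4,q7}.
No further refinement is possible. Final partition (3 blocks): {q6,q9} | {q0,q3,q5,q8} | {q1,q2,q4,q7}.
q7 and q9 end up in different blocks, so they are distinguishable. For instance, the string 'ε' is accepted from only q9.

No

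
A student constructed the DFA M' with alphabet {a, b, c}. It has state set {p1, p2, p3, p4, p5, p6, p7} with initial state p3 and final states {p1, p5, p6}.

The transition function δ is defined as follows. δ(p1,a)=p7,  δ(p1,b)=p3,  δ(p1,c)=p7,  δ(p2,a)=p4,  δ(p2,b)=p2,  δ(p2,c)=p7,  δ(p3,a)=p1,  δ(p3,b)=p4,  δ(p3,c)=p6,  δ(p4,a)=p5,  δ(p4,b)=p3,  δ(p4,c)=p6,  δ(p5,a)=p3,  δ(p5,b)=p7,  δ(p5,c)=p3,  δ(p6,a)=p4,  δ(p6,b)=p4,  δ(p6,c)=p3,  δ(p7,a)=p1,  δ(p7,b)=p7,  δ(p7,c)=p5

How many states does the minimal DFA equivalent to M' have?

2

States {p2} cannot be reached from the start state, so discard them.
P0 = {p1,p5,p6} | {p3,p4,p7}.
No further refinement is possible. Final partition (2 blocks): {p1,p5,p6} | {p3,p4,p7}.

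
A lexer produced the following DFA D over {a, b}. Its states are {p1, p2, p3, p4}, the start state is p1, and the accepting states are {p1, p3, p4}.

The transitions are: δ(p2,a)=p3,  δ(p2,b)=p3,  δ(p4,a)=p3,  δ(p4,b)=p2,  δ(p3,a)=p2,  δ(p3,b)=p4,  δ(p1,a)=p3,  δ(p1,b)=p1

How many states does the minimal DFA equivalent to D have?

4

Initial partition by acceptance: {p1,p3,p4} | {p2}.
On input a, block {p1,p3,p4} splits into {p1,p4} and {p3}.
Refine {p1,p4} on symbol b: members go to different blocks, giving {p1} and {p4}.
The partition is now stable with 4 blocks: {p1} | {p2} | {p3} | {p4}.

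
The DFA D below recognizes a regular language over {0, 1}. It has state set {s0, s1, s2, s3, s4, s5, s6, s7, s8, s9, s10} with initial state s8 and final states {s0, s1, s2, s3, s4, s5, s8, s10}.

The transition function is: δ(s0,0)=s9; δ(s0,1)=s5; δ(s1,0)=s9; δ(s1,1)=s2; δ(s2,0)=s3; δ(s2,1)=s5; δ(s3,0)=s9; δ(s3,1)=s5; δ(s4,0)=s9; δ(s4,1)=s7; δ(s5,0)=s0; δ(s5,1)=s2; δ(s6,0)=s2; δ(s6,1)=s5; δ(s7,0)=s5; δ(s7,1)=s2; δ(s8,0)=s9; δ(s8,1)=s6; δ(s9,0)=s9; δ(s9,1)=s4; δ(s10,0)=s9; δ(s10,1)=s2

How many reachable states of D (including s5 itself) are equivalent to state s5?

States {s1,s10} cannot be reached from the start state, so discard them.
Initial partition by acceptance: {s0,s2,s3,s4,s5,s8} | {s6,s7,s9}.
On input 0, block {s0,s2,s3,s4,s5,s8} splits into {s0,s3,s4,s8} and {s2,s5}.
Split {s0,s3,s4,s8} by δ(·,1) → {s0,s3} and {s4,s8}.
Refine {s6,s7,s9} on symbol 0: members go to different blocks, giving {s6,s7} and {s9}.
Stable partition: {s0,s3} | {s6,s7} | {s2,s5} | {s4,s8} | {s9} — 5 equivalence classes.
State s5 belongs to the block {s2,s5}, which has 2 states.

2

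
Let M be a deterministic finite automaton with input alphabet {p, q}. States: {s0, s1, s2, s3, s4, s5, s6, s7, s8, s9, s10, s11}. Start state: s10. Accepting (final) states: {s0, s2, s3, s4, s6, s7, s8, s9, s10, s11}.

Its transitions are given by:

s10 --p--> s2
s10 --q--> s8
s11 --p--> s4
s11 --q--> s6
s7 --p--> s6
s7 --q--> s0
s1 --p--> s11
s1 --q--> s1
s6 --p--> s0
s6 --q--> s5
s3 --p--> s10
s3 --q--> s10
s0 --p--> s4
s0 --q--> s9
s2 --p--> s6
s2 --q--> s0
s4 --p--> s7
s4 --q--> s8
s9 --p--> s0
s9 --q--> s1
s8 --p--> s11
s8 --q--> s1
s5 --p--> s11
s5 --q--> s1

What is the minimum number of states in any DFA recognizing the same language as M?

First remove the unreachable states {s3}; 11 states remain.
Initial partition by acceptance: {s0,s2,s4,s6,s7,s8,s9,s10,s11} | {s1,s5}.
Refine {s0,s2,s4,s6,s7,s8,s9,s10,s11} on symbol q: members go to different blocks, giving {s0,s2,s4,s7,s10,s11} and {s6,s8,s9}.
Refine {s0,s2,s4,s7,s10,s11} on symbol p: members go to different blocks, giving {s0,s4,s10,s11} and {s2,s7}.
Split {s0,s4,s10,s11} by δ(·,p) → {s0,s11} and {s4,s10}.
The partition is now stable with 5 blocks: {s0,s11} | {s1,s5} | {s6,s8,s9} | {s2,s7} | {s4,s10}.

5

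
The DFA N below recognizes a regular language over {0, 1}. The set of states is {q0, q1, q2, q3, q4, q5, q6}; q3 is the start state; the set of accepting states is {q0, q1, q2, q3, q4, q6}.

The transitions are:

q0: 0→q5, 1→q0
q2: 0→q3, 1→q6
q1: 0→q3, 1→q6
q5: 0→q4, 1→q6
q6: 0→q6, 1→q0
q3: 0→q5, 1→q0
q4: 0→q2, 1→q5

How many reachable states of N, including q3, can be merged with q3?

2

First remove the unreachable states {q1}; 6 states remain.
Initial partition by acceptance: {q0,q2,q3,q4,q6} | {q5}.
Split {q0,q2,q3,q4,q6} by δ(·,0) → {q2,q4,q6} and {q0,q3}.
On input 0, block {q2,q4,q6} splits into {q4,q6} and {q2}.
Split {q4,q6} by δ(·,0) → {q4} and {q6}.
No further refinement is possible. Final partition (5 blocks): {q4} | {q5} | {q0,q3} | {q2} | {q6}.
State q3 belongs to the block {q0,q3}, which has 2 states.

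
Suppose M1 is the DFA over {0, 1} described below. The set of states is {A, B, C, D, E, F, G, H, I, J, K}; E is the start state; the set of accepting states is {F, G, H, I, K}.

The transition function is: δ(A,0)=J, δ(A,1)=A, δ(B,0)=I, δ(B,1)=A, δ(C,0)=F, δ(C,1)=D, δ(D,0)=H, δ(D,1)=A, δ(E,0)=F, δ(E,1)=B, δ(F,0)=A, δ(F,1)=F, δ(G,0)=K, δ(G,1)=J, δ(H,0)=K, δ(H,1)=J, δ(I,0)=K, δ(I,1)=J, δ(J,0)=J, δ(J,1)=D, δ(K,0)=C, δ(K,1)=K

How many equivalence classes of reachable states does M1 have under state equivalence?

7

Reachable states from the start: {A,B,C,D,E,F,H,I,J,K}. Unreachable: {G} — drop them.
Initial partition by acceptance: {F,H,I,K} | {A,B,C,D,E,J}.
Refine {F,H,I,K} on symbol 0: members go to different blocks, giving {F,K} and {H,I}.
Split {A,B,C,D,E,J} by δ(·,0) → {A,J} and {B,D} and {C,E}.
Split {F,K} by δ(·,0) → {F} and {K}.
On input 1, block {A,J} splits into {A} and {J}.
The partition is now stable with 7 blocks: {F} | {A} | {H,I} | {B,D} | {C,E} | {K} | {J}.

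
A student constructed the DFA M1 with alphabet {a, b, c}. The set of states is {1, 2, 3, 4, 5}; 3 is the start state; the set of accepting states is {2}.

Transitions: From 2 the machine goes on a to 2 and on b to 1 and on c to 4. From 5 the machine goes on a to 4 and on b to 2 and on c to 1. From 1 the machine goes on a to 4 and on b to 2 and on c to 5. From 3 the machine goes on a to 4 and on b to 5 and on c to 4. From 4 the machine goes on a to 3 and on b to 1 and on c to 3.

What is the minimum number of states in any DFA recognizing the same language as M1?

All states are reachable from the start state.
Initial partition by acceptance: {2} | {1,3,4,5}.
On input b, block {1,3,4,5} splits into {1,5} and {3,4}.
The partition is now stable with 3 blocks: {2} | {1,5} | {3,4}.

3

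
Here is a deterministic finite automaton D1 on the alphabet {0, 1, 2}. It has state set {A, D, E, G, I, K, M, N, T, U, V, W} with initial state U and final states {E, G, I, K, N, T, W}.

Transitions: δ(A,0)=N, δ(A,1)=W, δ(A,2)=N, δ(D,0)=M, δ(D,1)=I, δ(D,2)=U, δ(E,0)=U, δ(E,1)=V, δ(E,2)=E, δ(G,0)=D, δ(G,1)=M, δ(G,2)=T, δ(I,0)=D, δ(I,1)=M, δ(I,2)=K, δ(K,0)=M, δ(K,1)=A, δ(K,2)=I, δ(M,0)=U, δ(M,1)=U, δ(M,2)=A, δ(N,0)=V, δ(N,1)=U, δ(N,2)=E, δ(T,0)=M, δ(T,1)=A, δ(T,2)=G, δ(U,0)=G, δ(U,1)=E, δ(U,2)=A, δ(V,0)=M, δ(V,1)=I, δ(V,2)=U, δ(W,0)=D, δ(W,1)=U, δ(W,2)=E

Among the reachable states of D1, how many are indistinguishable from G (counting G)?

All states are reachable from the start state.
Initial partition by acceptance: {E,G,I,K,N,T,W} | {A,D,M,U,V}.
Split {A,D,M,U,V} by δ(·,0) → {D,M,V} and {A,U}.
Refine {E,G,I,K,N,T,W} on symbol 0: members go to different blocks, giving {G,I,K,N,T,W} and {E}.
On input 1, block {G,I,K,N,T,W} splits into {K,N,T,W} and {G,I}.
On input 2, block {K,N,T,W} splits into {N,W} and {K,T}.
Refine {D,M,V} on symbol 0: members go to different blocks, giving {D,V} and {M}.
Split {A,U} by δ(·,0) → {U} and {A}.
The partition is now stable with 8 blocks: {N,W} | {D,V} | {U} | {E} | {G,I} | {K,T} | {M} | {A}.
State G belongs to the block {G,I}, which has 2 states.

2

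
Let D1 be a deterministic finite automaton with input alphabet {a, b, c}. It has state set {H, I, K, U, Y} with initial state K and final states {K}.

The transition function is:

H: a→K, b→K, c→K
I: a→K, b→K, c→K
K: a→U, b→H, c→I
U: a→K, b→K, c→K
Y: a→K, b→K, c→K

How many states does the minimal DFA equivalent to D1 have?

2

First remove the unreachable states {Y}; 4 states remain.
Initial partition by acceptance: {K} | {H,I,U}.
No further refinement is possible. Final partition (2 blocks): {K} | {H,I,U}.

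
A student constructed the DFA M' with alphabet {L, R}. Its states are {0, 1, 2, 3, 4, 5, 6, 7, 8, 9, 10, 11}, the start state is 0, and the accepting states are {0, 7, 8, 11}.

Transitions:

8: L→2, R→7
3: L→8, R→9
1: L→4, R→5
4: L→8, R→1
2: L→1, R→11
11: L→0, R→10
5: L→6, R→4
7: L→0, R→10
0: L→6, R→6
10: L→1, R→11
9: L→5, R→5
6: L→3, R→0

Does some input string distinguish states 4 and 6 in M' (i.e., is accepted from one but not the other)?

All states are reachable from the start state.
P0 = {0,7,8,11} | {1,2,3,4,5,6,9,10}.
Split {0,7,8,11} by δ(·,L) → {0,8} and {7,11}.
On input R, block {0,8} splits into {0} and {8}.
Refine {1,2,3,4,5,6,9,10} on symbol L: members go to different blocks, giving {1,2,5,6,9,10} and {3,4}.
On input L, block {1,2,5,6,9,10} splits into {2,5,9,10} and {1,6}.
Split {2,5,9,10} by δ(·,L) → {2,5,10} and {9}.
Split {2,5,10} by δ(·,R) → {2,10} and {5}.
Refine {3,4} on symbol R: members go to different blocks, giving {3} and {4}.
On input L, block {1,6} splits into {1} and {6}.
Stable partition: {0} | {2,10} | {7,11} | {8} | {3} | {1} | {9} | {5} | {4} | {6} — 10 equivalence classes.
4 and 6 end up in different blocks, so they are distinguishable. For instance, the string 'L' is accepted from only 4.

Yes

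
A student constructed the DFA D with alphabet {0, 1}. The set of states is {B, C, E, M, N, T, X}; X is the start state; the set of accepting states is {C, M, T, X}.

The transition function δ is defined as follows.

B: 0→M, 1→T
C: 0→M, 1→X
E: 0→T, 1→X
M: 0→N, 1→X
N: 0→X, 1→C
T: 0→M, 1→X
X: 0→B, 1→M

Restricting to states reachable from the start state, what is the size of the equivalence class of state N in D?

States {E} cannot be reached from the start state, so discard them.
Initial partition by acceptance: {C,M,T,X} | {B,N}.
On input 0, block {C,M,T,X} splits into {C,T} and {M,X}.
No further refinement is possible. Final partition (3 blocks): {C,T} | {B,N} | {M,X}.
State N belongs to the block {B,N}, which has 2 states.

2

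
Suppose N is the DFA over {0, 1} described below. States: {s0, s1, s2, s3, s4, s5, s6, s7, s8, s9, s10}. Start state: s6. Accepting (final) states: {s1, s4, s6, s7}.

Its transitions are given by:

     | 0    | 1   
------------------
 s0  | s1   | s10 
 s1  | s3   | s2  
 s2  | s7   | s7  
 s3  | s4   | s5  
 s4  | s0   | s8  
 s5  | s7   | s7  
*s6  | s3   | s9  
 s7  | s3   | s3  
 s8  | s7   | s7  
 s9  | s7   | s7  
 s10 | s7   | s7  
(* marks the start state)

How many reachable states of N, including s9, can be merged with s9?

All states are reachable from the start state.
Start with accepting vs non-accepting: {s1,s4,s6,s7} | {s0,s2,s3,s5,s8,s9,s10}.
On input 1, block {s0,s2,s3,s5,s8,s9,s10} splits into {s2,s5,s8,s9,s10} and {s0,s3}.
Refine {s1,s4,s6,s7} on symbol 1: members go to different blocks, giving {s1,s4,s6} and {s7}.
No further refinement is possible. Final partition (4 blocks): {s1,s4,s6} | {s2,s5,s8,s9,s10} | {s0,s3} | {s7}.
The equivalence class containing s9 is {s2,s5,s8,s9,s10}, of size 5.

5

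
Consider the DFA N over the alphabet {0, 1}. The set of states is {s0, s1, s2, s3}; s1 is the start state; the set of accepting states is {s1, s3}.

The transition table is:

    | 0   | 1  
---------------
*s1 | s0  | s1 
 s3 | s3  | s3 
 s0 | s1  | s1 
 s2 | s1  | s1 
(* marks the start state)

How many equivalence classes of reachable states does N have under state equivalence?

States {s2,s3} cannot be reached from the start state, so discard them.
Start with accepting vs non-accepting: {s1} | {s0}.
Stable partition: {s1} | {s0} — 2 equivalence classes.

2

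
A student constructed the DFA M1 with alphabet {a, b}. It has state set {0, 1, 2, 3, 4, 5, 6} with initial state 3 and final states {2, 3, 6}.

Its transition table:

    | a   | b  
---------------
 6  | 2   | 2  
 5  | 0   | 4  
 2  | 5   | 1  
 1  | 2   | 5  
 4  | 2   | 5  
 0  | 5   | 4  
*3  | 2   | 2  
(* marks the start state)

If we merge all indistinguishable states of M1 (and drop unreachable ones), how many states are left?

First remove the unreachable states {6}; 6 states remain.
Initial partition by acceptance: {2,3} | {0,1,4,5}.
On input a, block {2,3} splits into {2} and {3}.
Refine {0,1,4,5} on symbol a: members go to different blocks, giving {0,5} and {1,4}.
No further refinement is possible. Final partition (4 blocks): {2} | {0,5} | {3} | {1,4}.

4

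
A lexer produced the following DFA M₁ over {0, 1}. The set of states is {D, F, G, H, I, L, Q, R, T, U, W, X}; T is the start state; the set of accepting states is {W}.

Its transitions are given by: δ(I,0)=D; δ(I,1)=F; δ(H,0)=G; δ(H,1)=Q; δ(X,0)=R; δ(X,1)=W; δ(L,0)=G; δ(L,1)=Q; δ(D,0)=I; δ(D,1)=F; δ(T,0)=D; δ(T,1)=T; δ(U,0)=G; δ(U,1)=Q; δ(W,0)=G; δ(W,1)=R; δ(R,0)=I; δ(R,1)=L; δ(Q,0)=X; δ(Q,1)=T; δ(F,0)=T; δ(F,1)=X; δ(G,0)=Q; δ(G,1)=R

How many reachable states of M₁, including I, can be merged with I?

States {H,U} cannot be reached from the start state, so discard them.
Start with accepting vs non-accepting: {W} | {D,F,G,I,L,Q,R,T,X}.
Refine {D,F,G,I,L,Q,R,T,X} on symbol 1: members go to different blocks, giving {D,F,G,I,L,Q,R,T} and {X}.
Split {D,F,G,I,L,Q,R,T} by δ(·,0) → {D,F,G,I,L,R,T} and {Q}.
Split {D,F,G,I,L,R,T} by δ(·,0) → {D,F,I,L,R,T} and {G}.
Split {D,F,I,L,R,T} by δ(·,0) → {D,F,I,R,T} and {L}.
On input 1, block {D,F,I,R,T} splits into {D,I,T} and {F} and {R}.
Split {D,I,T} by δ(·,1) → {D,I} and {T}.
The partition is now stable with 9 blocks: {W} | {D,I} | {X} | {Q} | {G} | {L} | {F} | {R} | {T}.
State I belongs to the block {D,I}, which has 2 states.

2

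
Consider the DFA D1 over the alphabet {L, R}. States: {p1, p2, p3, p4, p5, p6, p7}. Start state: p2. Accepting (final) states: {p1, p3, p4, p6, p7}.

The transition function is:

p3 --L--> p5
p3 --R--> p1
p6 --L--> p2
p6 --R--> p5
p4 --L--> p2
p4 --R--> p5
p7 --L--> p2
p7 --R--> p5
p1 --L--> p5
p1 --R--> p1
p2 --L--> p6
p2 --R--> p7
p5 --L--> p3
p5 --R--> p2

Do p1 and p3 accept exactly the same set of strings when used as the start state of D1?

First remove the unreachable states {p4}; 6 states remain.
P0 = {p1,p3,p6,p7} | {p2,p5}.
Split {p1,p3,p6,p7} by δ(·,R) → {p1,p3} and {p6,p7}.
On input L, block {p2,p5} splits into {p2} and {p5}.
The partition is now stable with 4 blocks: {p1,p3} | {p2} | {p6,p7} | {p5}.
p1 and p3 lie in the same block of the stable partition, so they are equivalent — no string distinguishes them.

Yes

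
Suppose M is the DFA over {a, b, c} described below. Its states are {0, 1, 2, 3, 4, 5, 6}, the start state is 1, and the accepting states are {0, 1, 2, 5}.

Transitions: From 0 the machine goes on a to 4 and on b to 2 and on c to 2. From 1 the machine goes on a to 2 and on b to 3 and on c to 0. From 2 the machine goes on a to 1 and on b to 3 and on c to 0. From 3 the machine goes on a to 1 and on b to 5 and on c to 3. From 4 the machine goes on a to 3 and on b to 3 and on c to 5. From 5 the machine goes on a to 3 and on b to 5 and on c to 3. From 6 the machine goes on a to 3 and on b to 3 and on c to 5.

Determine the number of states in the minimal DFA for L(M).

5

States {6} cannot be reached from the start state, so discard them.
Start with accepting vs non-accepting: {0,1,2,5} | {3,4}.
Refine {0,1,2,5} on symbol a: members go to different blocks, giving {0,5} and {1,2}.
Split {0,5} by δ(·,b) → {0} and {5}.
Split {3,4} by δ(·,a) → {3} and {4}.
Stable partition: {0} | {3} | {1,2} | {5} | {4} — 5 equivalence classes.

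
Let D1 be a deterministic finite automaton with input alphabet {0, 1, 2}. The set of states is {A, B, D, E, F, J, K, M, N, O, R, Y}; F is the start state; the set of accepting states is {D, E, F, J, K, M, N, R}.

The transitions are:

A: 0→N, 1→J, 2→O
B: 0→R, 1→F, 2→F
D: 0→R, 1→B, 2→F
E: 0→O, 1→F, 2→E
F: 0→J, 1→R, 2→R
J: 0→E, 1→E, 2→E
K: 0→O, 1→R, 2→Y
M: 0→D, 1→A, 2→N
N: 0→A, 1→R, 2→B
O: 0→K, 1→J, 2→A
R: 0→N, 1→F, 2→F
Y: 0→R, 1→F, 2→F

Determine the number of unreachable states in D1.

2

BFS from F reaches {A, B, E, F, J, K, N, O, R, Y}; the 2 state(s) D, M are never visited.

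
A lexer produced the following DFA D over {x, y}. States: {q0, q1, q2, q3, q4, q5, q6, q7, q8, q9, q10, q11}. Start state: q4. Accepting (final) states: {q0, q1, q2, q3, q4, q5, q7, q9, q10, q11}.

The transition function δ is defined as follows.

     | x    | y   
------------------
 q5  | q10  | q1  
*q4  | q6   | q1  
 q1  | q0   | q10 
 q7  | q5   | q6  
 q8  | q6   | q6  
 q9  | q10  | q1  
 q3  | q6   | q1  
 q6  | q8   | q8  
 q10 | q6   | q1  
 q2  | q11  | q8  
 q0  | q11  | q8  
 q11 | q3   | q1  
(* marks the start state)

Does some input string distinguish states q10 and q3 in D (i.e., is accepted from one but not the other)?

States {q2,q5,q7,q9} cannot be reached from the start state, so discard them.
Start with accepting vs non-accepting: {q0,q1,q3,q4,q10,q11} | {q6,q8}.
Split {q0,q1,q3,q4,q10,q11} by δ(·,x) → {q0,q1,q11} and {q3,q4,q10}.
Refine {q0,q1,q11} on symbol x: members go to different blocks, giving {q0,q1} and {q11}.
On input x, block {q0,q1} splits into {q0} and {q1}.
Stable partition: {q0} | {q6,q8} | {q3,q4,q10} | {q11} | {q1} — 5 equivalence classes.
q10 and q3 lie in the same block of the stable partition, so they are equivalent — no string distinguishes them.

No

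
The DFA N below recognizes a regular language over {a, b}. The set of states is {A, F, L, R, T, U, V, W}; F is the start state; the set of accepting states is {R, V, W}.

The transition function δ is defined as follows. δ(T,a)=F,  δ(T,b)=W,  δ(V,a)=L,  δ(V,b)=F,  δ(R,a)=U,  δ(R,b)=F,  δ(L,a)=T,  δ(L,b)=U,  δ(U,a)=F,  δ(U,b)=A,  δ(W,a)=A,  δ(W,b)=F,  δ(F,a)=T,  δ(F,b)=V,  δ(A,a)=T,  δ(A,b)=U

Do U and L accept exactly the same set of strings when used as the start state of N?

Yes

Reachable states from the start: {A,F,L,T,U,V,W}. Unreachable: {R} — drop them.
Start with accepting vs non-accepting: {V,W} | {A,F,L,T,U}.
Split {A,F,L,T,U} by δ(·,b) → {A,L,U} and {F,T}.
Stable partition: {V,W} | {A,L,U} | {F,T} — 3 equivalence classes.
U and L lie in the same block of the stable partition, so they are equivalent — no string distinguishes them.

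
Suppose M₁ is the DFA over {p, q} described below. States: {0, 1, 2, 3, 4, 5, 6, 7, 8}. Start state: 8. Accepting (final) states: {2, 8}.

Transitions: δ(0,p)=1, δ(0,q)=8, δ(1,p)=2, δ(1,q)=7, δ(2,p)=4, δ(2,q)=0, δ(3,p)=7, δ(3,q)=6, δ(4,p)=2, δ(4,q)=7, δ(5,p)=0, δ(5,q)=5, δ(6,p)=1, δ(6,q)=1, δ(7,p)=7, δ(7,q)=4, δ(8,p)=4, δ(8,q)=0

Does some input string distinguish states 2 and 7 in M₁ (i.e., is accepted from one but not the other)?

Yes

Reachable states from the start: {0,1,2,4,7,8}. Unreachable: {3,5,6} — drop them.
Initial partition by acceptance: {2,8} | {0,1,4,7}.
On input p, block {0,1,4,7} splits into {0,7} and {1,4}.
On input p, block {0,7} splits into {0} and {7}.
Stable partition: {2,8} | {0} | {1,4} | {7} — 4 equivalence classes.
2 and 7 end up in different blocks, so they are distinguishable. For instance, the string 'ε' is accepted from only 2.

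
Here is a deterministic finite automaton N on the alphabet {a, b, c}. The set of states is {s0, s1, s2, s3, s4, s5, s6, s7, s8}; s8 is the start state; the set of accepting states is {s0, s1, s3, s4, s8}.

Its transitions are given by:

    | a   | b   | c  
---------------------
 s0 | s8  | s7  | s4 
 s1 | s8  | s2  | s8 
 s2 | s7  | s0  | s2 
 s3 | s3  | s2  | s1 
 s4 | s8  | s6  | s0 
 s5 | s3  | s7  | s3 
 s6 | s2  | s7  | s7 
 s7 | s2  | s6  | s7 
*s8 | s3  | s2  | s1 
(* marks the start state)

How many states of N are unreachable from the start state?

No path from s8 leads to s5; the other 8 states are all reachable.

1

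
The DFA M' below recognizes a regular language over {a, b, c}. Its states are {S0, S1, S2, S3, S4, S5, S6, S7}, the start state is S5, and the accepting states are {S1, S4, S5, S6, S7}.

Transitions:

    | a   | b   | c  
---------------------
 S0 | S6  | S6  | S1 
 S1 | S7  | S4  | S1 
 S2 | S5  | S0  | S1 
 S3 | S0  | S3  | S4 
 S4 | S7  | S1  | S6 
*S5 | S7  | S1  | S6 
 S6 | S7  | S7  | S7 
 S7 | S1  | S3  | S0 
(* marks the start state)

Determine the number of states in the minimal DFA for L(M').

States {S2} cannot be reached from the start state, so discard them.
Start with accepting vs non-accepting: {S1,S4,S5,S6,S7} | {S0,S3}.
On input b, block {S1,S4,S5,S6,S7} splits into {S1,S4,S5,S6} and {S7}.
On input b, block {S1,S4,S5,S6} splits into {S1,S4,S5} and {S6}.
On input c, block {S1,S4,S5} splits into {S4,S5} and {S1}.
Refine {S0,S3} on symbol a: members go to different blocks, giving {S0} and {S3}.
The partition is now stable with 6 blocks: {S4,S5} | {S0} | {S7} | {S6} | {S1} | {S3}.

6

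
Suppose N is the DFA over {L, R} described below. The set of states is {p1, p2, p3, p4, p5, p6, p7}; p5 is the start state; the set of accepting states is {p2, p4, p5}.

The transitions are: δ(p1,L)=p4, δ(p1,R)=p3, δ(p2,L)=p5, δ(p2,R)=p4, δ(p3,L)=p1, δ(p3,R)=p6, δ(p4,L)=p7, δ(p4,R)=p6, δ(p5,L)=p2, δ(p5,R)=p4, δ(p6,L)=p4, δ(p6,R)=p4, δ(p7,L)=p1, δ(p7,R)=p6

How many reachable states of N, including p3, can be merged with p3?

Start with accepting vs non-accepting: {p2,p4,p5} | {p1,p3,p6,p7}.
Refine {p2,p4,p5} on symbol L: members go to different blocks, giving {p2,p5} and {p4}.
On input L, block {p1,p3,p6,p7} splits into {p1,p6} and {p3,p7}.
Split {p1,p6} by δ(·,R) → {p1} and {p6}.
The partition is now stable with 5 blocks: {p2,p5} | {p1} | {p4} | {p3,p7} | {p6}.
The equivalence class containing p3 is {p3,p7}, of size 2.

2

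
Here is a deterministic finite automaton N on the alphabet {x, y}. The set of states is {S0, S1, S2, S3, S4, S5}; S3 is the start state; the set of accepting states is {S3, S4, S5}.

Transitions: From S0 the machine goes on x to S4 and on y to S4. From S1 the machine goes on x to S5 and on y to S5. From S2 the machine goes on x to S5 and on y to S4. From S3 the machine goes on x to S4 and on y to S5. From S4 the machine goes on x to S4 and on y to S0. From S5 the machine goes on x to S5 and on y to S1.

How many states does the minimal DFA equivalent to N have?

First remove the unreachable states {S2}; 5 states remain.
Start with accepting vs non-accepting: {S3,S4,S5} | {S0,S1}.
Refine {S3,S4,S5} on symbol y: members go to different blocks, giving {S4,S5} and {S3}.
No further refinement is possible. Final partition (3 blocks): {S4,S5} | {S0,S1} | {S3}.

3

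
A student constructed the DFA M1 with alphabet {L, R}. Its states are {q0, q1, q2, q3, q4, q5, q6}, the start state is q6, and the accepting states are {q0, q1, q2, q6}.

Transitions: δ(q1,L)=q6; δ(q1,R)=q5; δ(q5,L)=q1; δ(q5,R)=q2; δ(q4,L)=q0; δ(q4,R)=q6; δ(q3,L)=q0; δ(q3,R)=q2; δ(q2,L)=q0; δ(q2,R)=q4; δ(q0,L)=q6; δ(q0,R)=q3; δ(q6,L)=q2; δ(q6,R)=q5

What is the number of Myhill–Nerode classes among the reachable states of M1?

2

Every state is reachable, so we keep all 7.
Start with accepting vs non-accepting: {q0,q1,q2,q6} | {q3,q4,q5}.
Stable partition: {q0,q1,q2,q6} | {q3,q4,q5} — 2 equivalence classes.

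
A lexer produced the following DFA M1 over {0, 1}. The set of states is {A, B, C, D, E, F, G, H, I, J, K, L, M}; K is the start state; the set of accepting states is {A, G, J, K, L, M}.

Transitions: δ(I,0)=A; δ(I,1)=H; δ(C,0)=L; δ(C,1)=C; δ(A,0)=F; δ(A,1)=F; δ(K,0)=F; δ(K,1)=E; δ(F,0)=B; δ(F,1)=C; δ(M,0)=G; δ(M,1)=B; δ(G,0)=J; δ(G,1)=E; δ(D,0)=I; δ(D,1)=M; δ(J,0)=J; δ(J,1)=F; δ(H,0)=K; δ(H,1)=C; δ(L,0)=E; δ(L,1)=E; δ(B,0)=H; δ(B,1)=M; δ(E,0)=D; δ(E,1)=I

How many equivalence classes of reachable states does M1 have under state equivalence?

6

Every state is reachable, so we keep all 13.
P0 = {A,G,J,K,L,M} | {B,C,D,E,F,H,I}.
Refine {A,G,J,K,L,M} on symbol 0: members go to different blocks, giving {A,K,L} and {G,J,M}.
Split {B,C,D,E,F,H,I} by δ(·,0) → {B,D,E,F} and {C,H,I}.
Split {B,D,E,F} by δ(·,0) → {B,D} and {E,F}.
Split {G,J,M} by δ(·,1) → {G,J} and {M}.
No further refinement is possible. Final partition (6 blocks): {A,K,L} | {B,D} | {G,J} | {C,H,I} | {E,F} | {M}.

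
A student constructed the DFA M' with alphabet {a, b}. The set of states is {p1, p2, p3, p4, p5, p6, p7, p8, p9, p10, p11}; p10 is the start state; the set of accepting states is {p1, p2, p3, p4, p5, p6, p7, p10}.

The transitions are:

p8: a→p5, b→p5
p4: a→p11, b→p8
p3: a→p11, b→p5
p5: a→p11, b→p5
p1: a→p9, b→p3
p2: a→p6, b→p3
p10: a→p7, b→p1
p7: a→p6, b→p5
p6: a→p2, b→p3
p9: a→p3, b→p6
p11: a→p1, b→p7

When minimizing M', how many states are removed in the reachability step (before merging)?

2

Starting at p10 and following transitions, the reachable set is {p1, p2, p3, p5, p6, p7, p9, p10, p11}. That leaves p4, p8 unreachable — 2 in total.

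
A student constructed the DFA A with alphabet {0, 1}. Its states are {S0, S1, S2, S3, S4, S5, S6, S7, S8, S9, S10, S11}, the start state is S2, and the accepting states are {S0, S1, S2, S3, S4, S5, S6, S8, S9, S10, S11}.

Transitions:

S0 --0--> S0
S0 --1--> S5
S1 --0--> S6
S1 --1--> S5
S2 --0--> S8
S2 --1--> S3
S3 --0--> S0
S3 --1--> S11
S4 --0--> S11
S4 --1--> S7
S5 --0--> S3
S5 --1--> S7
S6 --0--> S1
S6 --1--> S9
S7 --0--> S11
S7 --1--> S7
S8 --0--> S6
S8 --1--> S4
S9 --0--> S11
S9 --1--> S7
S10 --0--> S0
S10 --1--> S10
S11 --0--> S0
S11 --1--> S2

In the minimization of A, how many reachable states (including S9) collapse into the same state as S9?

3

States {S10} cannot be reached from the start state, so discard them.
P0 = {S0,S1,S2,S3,S4,S5,S6,S8,S9,S11} | {S7}.
On input 1, block {S0,S1,S2,S3,S4,S5,S6,S8,S9,S11} splits into {S0,S1,S2,S3,S6,S8,S11} and {S4,S5,S9}.
Refine {S0,S1,S2,S3,S6,S8,S11} on symbol 1: members go to different blocks, giving {S0,S1,S6,S8} and {S2,S3,S11}.
No further refinement is possible. Final partition (4 blocks): {S0,S1,S6,S8} | {S7} | {S4,S5,S9} | {S2,S3,S11}.
The equivalence class containing S9 is {S4,S5,S9}, of size 3.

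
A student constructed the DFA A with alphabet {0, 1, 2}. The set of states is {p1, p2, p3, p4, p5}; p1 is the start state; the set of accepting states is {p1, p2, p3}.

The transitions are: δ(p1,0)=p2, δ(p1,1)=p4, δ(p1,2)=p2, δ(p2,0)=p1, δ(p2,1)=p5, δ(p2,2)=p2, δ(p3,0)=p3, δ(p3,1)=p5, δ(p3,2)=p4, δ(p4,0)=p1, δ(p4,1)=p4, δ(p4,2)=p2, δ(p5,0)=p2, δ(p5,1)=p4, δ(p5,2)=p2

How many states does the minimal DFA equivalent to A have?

2

Reachable states from the start: {p1,p2,p4,p5}. Unreachable: {p3} — drop them.
P0 = {p1,p2} | {p4,p5}.
Stable partition: {p1,p2} | {p4,p5} — 2 equivalence classes.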